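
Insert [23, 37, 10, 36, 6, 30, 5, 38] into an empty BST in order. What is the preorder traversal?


Root = 23; build tree by BST insertion.
Preorder traversal: [23, 10, 6, 5, 37, 36, 30, 38]


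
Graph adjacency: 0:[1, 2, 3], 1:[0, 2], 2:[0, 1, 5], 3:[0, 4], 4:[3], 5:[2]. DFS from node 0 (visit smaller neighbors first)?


DFS stack-based: start with [0]
Visit order: [0, 1, 2, 5, 3, 4]


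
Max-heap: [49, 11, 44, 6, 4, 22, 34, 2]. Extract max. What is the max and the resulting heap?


Max = 49
Replace root with last, heapify down
Resulting heap: [44, 11, 34, 6, 4, 22, 2]


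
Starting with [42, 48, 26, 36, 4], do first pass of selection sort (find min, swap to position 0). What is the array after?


After one pass: [4, 48, 26, 36, 42]


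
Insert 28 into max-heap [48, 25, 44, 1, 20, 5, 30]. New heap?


Append 28: [48, 25, 44, 1, 20, 5, 30, 28]
Bubble up: swap idx 7(28) with idx 3(1); swap idx 3(28) with idx 1(25)
Result: [48, 28, 44, 25, 20, 5, 30, 1]


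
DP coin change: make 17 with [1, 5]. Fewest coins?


dp[0]=0; dp[i]=1+min(dp[i-c] for c in coins)
...dp[12]=4, dp[13]=5, dp[14]=6, dp[15]=3, dp[16]=4, dp[17]=5
Minimum coins for 17 = 5


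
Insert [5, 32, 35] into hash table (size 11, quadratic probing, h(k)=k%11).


Insertions: 5->slot 5; 32->slot 10; 35->slot 2
Table: [None, None, 35, None, None, 5, None, None, None, None, 32]


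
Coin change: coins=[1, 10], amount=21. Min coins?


dp[0]=0; dp[i]=1+min(dp[i-c] for c in coins)
...dp[16]=7, dp[17]=8, dp[18]=9, dp[19]=10, dp[20]=2, dp[21]=3
Minimum coins for 21 = 3


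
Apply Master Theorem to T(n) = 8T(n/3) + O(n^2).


a=8, b=3, c=2. log_3(8)=1.893 < c=2. Case 3: O(n^c) = O(n^2)
Complexity: O(n^2)


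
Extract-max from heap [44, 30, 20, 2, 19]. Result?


Max = 44
Replace root with last, heapify down
Resulting heap: [30, 19, 20, 2]


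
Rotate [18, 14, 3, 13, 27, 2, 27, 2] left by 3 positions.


Left rotate by 3: [13, 27, 2, 27, 2, 18, 14, 3]


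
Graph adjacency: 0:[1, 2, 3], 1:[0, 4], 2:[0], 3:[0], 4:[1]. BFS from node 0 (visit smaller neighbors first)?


BFS queue: start with [0]
Visit order: [0, 1, 2, 3, 4]


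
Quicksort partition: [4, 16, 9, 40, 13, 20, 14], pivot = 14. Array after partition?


Elements <= 14 go left of pivot.
Result: [4, 9, 13, 14, 16, 20, 40], pivot at index 3


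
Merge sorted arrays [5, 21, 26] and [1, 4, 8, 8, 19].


Compare heads, take smaller each step.
Merged: [1, 4, 5, 8, 8, 19, 21, 26]


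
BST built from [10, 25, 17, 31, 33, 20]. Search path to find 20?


BST root = 10
Search for 20: compare at each node
Path: [10, 25, 17, 20]


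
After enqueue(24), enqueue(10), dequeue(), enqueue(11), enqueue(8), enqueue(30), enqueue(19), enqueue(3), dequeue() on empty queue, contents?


enqueue(24) -> [24]
enqueue(10) -> [24, 10]
dequeue() returns 24 -> [10]
enqueue(11) -> [10, 11]
enqueue(8) -> [10, 11, 8]
enqueue(30) -> [10, 11, 8, 30]
enqueue(19) -> [10, 11, 8, 30, 19]
enqueue(3) -> [10, 11, 8, 30, 19, 3]
dequeue() returns 10 -> [11, 8, 30, 19, 3]
Final queue (front to back): [11, 8, 30, 19, 3]


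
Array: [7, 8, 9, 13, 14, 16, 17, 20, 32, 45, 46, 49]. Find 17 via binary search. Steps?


Search for 17:
[0,11] mid=5 arr[5]=16
[6,11] mid=8 arr[8]=32
[6,7] mid=6 arr[6]=17
Total: 3 comparisons


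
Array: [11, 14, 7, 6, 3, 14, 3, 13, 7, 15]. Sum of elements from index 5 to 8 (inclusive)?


Prefix sums: [0, 11, 25, 32, 38, 41, 55, 58, 71, 78, 93]
Sum[5..8] = prefix[9] - prefix[5] = 78 - 41 = 37


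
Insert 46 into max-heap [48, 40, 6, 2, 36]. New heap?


Append 46: [48, 40, 6, 2, 36, 46]
Bubble up: swap idx 5(46) with idx 2(6)
Result: [48, 40, 46, 2, 36, 6]


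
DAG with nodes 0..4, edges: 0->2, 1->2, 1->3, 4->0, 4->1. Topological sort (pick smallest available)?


Kahn's algorithm, process smallest node first
Order: [4, 0, 1, 2, 3]


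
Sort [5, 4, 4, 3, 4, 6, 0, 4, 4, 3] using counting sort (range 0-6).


Count array: [1, 0, 0, 2, 5, 1, 1]
Reconstruct: [0, 3, 3, 4, 4, 4, 4, 4, 5, 6]


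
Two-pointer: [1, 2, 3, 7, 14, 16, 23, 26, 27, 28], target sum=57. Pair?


Two pointers: lo=0, hi=9
No pair sums to 57


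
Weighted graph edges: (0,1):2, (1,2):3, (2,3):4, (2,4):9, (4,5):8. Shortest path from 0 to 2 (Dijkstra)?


Dijkstra from 0:
Distances: {0: 0, 1: 2, 2: 5, 3: 9, 4: 14, 5: 22}
Shortest distance to 2 = 5, path = [0, 1, 2]


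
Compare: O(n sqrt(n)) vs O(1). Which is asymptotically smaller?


constant grows slower than n^1.5
O(1) is asymptotically smaller; O(n sqrt(n)) grows faster


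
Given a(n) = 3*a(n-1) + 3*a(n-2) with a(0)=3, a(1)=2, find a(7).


Build bottom-up:
...a(5)=747, a(6)=2835, a(7)=3*2835+3*747=10746


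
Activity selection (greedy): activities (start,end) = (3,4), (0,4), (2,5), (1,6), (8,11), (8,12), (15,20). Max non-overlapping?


Greedy: pick earliest-ending, then skip overlaps.
Selected (3 activities): [(3, 4), (8, 11), (15, 20)]


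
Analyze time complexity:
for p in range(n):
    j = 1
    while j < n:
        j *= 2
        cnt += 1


Per nesting level: O(n) * O(log n) = O(n log n)
Complexity: O(n log n)


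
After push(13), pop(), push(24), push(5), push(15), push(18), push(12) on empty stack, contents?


push(13) -> [13]
pop() returns 13 -> []
push(24) -> [24]
push(5) -> [24, 5]
push(15) -> [24, 5, 15]
push(18) -> [24, 5, 15, 18]
push(12) -> [24, 5, 15, 18, 12]
Final stack (bottom to top): [24, 5, 15, 18, 12]


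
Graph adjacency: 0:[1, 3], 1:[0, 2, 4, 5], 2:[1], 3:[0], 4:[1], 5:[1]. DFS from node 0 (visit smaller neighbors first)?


DFS stack-based: start with [0]
Visit order: [0, 1, 2, 4, 5, 3]


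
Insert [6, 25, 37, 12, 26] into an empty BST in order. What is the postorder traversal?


Root = 6; build tree by BST insertion.
Postorder traversal: [12, 26, 37, 25, 6]


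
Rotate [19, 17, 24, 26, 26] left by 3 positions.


Left rotate by 3: [26, 26, 19, 17, 24]


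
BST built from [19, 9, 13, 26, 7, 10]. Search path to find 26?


BST root = 19
Search for 26: compare at each node
Path: [19, 26]


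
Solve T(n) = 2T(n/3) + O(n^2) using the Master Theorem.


a=2, b=3, c=2. log_3(2)=0.631 < c=2. Case 3: O(n^c) = O(n^2)
Complexity: O(n^2)


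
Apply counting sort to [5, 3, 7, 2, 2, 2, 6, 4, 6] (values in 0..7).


Count array: [0, 0, 3, 1, 1, 1, 2, 1]
Reconstruct: [2, 2, 2, 3, 4, 5, 6, 6, 7]


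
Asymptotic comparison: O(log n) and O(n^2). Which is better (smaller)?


logarithmic grows slower than quadratic
O(log n) is asymptotically smaller; O(n^2) grows faster


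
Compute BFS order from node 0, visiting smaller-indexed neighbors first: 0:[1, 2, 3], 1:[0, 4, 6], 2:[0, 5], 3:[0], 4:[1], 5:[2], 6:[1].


BFS queue: start with [0]
Visit order: [0, 1, 2, 3, 4, 6, 5]


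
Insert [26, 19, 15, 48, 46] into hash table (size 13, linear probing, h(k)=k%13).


Insertions: 26->slot 0; 19->slot 6; 15->slot 2; 48->slot 9; 46->slot 7
Table: [26, None, 15, None, None, None, 19, 46, None, 48, None, None, None]


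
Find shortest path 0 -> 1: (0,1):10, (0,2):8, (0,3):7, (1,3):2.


Dijkstra from 0:
Distances: {0: 0, 1: 9, 2: 8, 3: 7}
Shortest distance to 1 = 9, path = [0, 3, 1]


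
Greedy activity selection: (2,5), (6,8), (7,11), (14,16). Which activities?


Greedy: pick earliest-ending, then skip overlaps.
Selected (3 activities): [(2, 5), (6, 8), (14, 16)]


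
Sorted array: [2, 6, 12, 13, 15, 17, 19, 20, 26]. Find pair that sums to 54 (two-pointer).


Two pointers: lo=0, hi=8
No pair sums to 54


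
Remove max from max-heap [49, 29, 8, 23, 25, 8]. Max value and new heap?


Max = 49
Replace root with last, heapify down
Resulting heap: [29, 25, 8, 23, 8]


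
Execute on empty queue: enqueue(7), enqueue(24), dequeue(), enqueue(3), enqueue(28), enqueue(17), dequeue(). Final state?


enqueue(7) -> [7]
enqueue(24) -> [7, 24]
dequeue() returns 7 -> [24]
enqueue(3) -> [24, 3]
enqueue(28) -> [24, 3, 28]
enqueue(17) -> [24, 3, 28, 17]
dequeue() returns 24 -> [3, 28, 17]
Final queue (front to back): [3, 28, 17]


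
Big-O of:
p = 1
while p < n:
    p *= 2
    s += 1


Per nesting level: O(log n) = O(log n)
Complexity: O(log n)


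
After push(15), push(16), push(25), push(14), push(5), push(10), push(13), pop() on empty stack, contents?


push(15) -> [15]
push(16) -> [15, 16]
push(25) -> [15, 16, 25]
push(14) -> [15, 16, 25, 14]
push(5) -> [15, 16, 25, 14, 5]
push(10) -> [15, 16, 25, 14, 5, 10]
push(13) -> [15, 16, 25, 14, 5, 10, 13]
pop() returns 13 -> [15, 16, 25, 14, 5, 10]
Final stack (bottom to top): [15, 16, 25, 14, 5, 10]


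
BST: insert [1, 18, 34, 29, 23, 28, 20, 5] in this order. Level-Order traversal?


Root = 1; build tree by BST insertion.
Level-Order traversal: [1, 18, 5, 34, 29, 23, 20, 28]


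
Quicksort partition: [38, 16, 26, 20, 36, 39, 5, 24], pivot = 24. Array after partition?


Elements <= 24 go left of pivot.
Result: [16, 20, 5, 24, 36, 39, 26, 38], pivot at index 3


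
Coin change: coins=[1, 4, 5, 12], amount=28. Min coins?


dp[0]=0; dp[i]=1+min(dp[i-c] for c in coins)
...dp[23]=4, dp[24]=2, dp[25]=3, dp[26]=4, dp[27]=4, dp[28]=3
Minimum coins for 28 = 3


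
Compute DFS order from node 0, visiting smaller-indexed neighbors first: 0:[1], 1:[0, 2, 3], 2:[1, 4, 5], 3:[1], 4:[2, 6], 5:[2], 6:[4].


DFS stack-based: start with [0]
Visit order: [0, 1, 2, 4, 6, 5, 3]


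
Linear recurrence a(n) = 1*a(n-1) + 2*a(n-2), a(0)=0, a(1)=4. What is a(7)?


Build bottom-up:
...a(5)=44, a(6)=84, a(7)=1*84+2*44=172


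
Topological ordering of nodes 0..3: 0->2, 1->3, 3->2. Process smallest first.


Kahn's algorithm, process smallest node first
Order: [0, 1, 3, 2]


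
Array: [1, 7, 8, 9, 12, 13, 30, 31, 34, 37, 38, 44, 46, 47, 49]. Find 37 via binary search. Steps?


Search for 37:
[0,14] mid=7 arr[7]=31
[8,14] mid=11 arr[11]=44
[8,10] mid=9 arr[9]=37
Total: 3 comparisons


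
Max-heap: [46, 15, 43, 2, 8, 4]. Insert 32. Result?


Append 32: [46, 15, 43, 2, 8, 4, 32]
Bubble up: no swaps needed
Result: [46, 15, 43, 2, 8, 4, 32]


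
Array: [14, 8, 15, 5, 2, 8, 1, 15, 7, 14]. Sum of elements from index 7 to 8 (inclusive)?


Prefix sums: [0, 14, 22, 37, 42, 44, 52, 53, 68, 75, 89]
Sum[7..8] = prefix[9] - prefix[7] = 75 - 53 = 22


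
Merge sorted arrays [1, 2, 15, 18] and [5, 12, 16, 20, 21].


Compare heads, take smaller each step.
Merged: [1, 2, 5, 12, 15, 16, 18, 20, 21]


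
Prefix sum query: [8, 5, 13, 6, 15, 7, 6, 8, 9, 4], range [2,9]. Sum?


Prefix sums: [0, 8, 13, 26, 32, 47, 54, 60, 68, 77, 81]
Sum[2..9] = prefix[10] - prefix[2] = 81 - 13 = 68


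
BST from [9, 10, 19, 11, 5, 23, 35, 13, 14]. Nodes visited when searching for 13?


BST root = 9
Search for 13: compare at each node
Path: [9, 10, 19, 11, 13]


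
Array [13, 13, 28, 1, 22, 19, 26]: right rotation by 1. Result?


Right rotate by 1: [26, 13, 13, 28, 1, 22, 19]


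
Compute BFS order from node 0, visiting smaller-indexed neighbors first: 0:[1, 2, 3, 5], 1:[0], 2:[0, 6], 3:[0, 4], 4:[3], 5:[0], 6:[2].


BFS queue: start with [0]
Visit order: [0, 1, 2, 3, 5, 6, 4]


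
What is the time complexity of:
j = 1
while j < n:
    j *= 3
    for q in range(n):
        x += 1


Per nesting level: O(log n) * O(n) = O(n log n)
Complexity: O(n log n)


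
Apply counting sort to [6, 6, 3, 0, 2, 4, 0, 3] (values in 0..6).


Count array: [2, 0, 1, 2, 1, 0, 2]
Reconstruct: [0, 0, 2, 3, 3, 4, 6, 6]


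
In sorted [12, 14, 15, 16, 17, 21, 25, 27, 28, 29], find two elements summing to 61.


Two pointers: lo=0, hi=9
No pair sums to 61


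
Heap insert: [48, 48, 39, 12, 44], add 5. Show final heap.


Append 5: [48, 48, 39, 12, 44, 5]
Bubble up: no swaps needed
Result: [48, 48, 39, 12, 44, 5]


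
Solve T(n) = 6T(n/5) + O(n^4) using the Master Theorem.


a=6, b=5, c=4. log_5(6)=1.113 < c=4. Case 3: O(n^c) = O(n^4)
Complexity: O(n^4)


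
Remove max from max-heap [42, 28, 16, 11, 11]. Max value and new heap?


Max = 42
Replace root with last, heapify down
Resulting heap: [28, 11, 16, 11]


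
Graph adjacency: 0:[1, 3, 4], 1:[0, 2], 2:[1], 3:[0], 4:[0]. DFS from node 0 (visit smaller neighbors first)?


DFS stack-based: start with [0]
Visit order: [0, 1, 2, 3, 4]


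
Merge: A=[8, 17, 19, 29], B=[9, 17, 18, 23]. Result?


Compare heads, take smaller each step.
Merged: [8, 9, 17, 17, 18, 19, 23, 29]


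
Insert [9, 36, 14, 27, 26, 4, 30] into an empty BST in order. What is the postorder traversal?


Root = 9; build tree by BST insertion.
Postorder traversal: [4, 26, 30, 27, 14, 36, 9]


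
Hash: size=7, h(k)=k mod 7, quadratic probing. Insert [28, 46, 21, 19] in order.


Insertions: 28->slot 0; 46->slot 4; 21->slot 1; 19->slot 5
Table: [28, 21, None, None, 46, 19, None]


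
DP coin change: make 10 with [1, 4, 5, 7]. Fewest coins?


dp[0]=0; dp[i]=1+min(dp[i-c] for c in coins)
...dp[5]=1, dp[6]=2, dp[7]=1, dp[8]=2, dp[9]=2, dp[10]=2
Minimum coins for 10 = 2


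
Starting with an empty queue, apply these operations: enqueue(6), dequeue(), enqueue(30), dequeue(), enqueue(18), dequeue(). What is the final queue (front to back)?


enqueue(6) -> [6]
dequeue() returns 6 -> []
enqueue(30) -> [30]
dequeue() returns 30 -> []
enqueue(18) -> [18]
dequeue() returns 18 -> []
Final queue (front to back): []


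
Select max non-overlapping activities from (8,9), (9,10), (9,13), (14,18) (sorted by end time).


Greedy: pick earliest-ending, then skip overlaps.
Selected (3 activities): [(8, 9), (9, 10), (14, 18)]


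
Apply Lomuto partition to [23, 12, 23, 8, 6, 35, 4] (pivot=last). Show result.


Elements <= 4 go left of pivot.
Result: [4, 12, 23, 8, 6, 35, 23], pivot at index 0


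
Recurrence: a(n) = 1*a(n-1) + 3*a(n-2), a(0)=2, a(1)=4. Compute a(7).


Build bottom-up:
...a(5)=118, a(6)=274, a(7)=1*274+3*118=628


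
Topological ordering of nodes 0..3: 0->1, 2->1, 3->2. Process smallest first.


Kahn's algorithm, process smallest node first
Order: [0, 3, 2, 1]


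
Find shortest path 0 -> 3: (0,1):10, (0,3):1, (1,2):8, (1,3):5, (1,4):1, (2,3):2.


Dijkstra from 0:
Distances: {0: 0, 1: 6, 2: 3, 3: 1, 4: 7}
Shortest distance to 3 = 1, path = [0, 3]


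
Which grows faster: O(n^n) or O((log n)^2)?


polylogarithmic grows slower than n^n
O((log n)^2) is asymptotically smaller; O(n^n) grows faster


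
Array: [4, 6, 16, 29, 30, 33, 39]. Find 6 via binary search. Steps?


Search for 6:
[0,6] mid=3 arr[3]=29
[0,2] mid=1 arr[1]=6
Total: 2 comparisons


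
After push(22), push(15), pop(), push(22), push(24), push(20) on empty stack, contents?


push(22) -> [22]
push(15) -> [22, 15]
pop() returns 15 -> [22]
push(22) -> [22, 22]
push(24) -> [22, 22, 24]
push(20) -> [22, 22, 24, 20]
Final stack (bottom to top): [22, 22, 24, 20]


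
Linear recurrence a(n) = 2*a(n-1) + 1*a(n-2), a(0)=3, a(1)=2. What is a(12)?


Build bottom-up:
...a(10)=7711, a(11)=18616, a(12)=2*18616+1*7711=44943


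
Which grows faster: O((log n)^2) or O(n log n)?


polylogarithmic grows slower than linearithmic
O((log n)^2) is asymptotically smaller; O(n log n) grows faster


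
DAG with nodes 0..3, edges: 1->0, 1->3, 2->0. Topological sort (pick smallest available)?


Kahn's algorithm, process smallest node first
Order: [1, 2, 0, 3]


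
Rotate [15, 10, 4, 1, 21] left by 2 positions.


Left rotate by 2: [4, 1, 21, 15, 10]


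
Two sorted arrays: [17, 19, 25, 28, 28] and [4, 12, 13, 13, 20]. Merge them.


Compare heads, take smaller each step.
Merged: [4, 12, 13, 13, 17, 19, 20, 25, 28, 28]


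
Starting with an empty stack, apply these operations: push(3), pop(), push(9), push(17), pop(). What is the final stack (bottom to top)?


push(3) -> [3]
pop() returns 3 -> []
push(9) -> [9]
push(17) -> [9, 17]
pop() returns 17 -> [9]
Final stack (bottom to top): [9]


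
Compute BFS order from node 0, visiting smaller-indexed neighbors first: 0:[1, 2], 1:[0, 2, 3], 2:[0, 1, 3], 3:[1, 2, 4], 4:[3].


BFS queue: start with [0]
Visit order: [0, 1, 2, 3, 4]


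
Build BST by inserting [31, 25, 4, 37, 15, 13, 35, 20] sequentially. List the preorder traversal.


Root = 31; build tree by BST insertion.
Preorder traversal: [31, 25, 4, 15, 13, 20, 37, 35]


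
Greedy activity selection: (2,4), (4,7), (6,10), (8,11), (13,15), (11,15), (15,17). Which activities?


Greedy: pick earliest-ending, then skip overlaps.
Selected (5 activities): [(2, 4), (4, 7), (8, 11), (13, 15), (15, 17)]


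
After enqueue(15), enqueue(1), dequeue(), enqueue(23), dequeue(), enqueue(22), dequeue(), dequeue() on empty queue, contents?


enqueue(15) -> [15]
enqueue(1) -> [15, 1]
dequeue() returns 15 -> [1]
enqueue(23) -> [1, 23]
dequeue() returns 1 -> [23]
enqueue(22) -> [23, 22]
dequeue() returns 23 -> [22]
dequeue() returns 22 -> []
Final queue (front to back): []


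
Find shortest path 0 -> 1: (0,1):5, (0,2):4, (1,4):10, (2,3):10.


Dijkstra from 0:
Distances: {0: 0, 1: 5, 2: 4, 3: 14, 4: 15}
Shortest distance to 1 = 5, path = [0, 1]


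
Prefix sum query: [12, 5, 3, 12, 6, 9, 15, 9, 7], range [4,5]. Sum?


Prefix sums: [0, 12, 17, 20, 32, 38, 47, 62, 71, 78]
Sum[4..5] = prefix[6] - prefix[4] = 47 - 32 = 15


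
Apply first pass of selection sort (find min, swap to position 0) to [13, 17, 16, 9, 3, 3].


After one pass: [3, 17, 16, 9, 13, 3]


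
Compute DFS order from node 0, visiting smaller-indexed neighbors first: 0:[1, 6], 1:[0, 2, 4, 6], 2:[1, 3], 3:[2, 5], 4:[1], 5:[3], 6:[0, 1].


DFS stack-based: start with [0]
Visit order: [0, 1, 2, 3, 5, 4, 6]


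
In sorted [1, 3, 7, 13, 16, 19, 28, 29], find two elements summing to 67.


Two pointers: lo=0, hi=7
No pair sums to 67


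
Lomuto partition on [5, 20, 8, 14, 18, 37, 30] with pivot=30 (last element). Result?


Elements <= 30 go left of pivot.
Result: [5, 20, 8, 14, 18, 30, 37], pivot at index 5


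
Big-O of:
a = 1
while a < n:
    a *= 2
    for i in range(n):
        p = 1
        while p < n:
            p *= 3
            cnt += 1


Per nesting level: O(log n) * O(n) * O(log n) = O(n (log n)^2)
Complexity: O(n (log n)^2)


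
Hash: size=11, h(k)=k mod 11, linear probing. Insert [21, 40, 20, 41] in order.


Insertions: 21->slot 10; 40->slot 7; 20->slot 9; 41->slot 8
Table: [None, None, None, None, None, None, None, 40, 41, 20, 21]


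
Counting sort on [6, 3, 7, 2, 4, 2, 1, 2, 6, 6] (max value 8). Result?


Count array: [0, 1, 3, 1, 1, 0, 3, 1, 0]
Reconstruct: [1, 2, 2, 2, 3, 4, 6, 6, 6, 7]


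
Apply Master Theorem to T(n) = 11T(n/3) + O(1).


a=11, b=3, c=0. log_3(11)=2.183 > c=0. Case 1: O(n^log_b(a)) = O(n^2.183)
Complexity: O(n^2.183)


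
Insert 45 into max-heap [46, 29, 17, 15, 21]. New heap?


Append 45: [46, 29, 17, 15, 21, 45]
Bubble up: swap idx 5(45) with idx 2(17)
Result: [46, 29, 45, 15, 21, 17]


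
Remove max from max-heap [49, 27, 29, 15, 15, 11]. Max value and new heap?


Max = 49
Replace root with last, heapify down
Resulting heap: [29, 27, 11, 15, 15]


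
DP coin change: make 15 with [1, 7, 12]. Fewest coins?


dp[0]=0; dp[i]=1+min(dp[i-c] for c in coins)
...dp[10]=4, dp[11]=5, dp[12]=1, dp[13]=2, dp[14]=2, dp[15]=3
Minimum coins for 15 = 3


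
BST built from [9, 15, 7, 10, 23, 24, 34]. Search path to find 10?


BST root = 9
Search for 10: compare at each node
Path: [9, 15, 10]


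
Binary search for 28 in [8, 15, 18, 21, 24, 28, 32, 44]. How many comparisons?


Search for 28:
[0,7] mid=3 arr[3]=21
[4,7] mid=5 arr[5]=28
Total: 2 comparisons


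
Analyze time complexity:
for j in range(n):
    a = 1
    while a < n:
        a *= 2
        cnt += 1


Per nesting level: O(n) * O(log n) = O(n log n)
Complexity: O(n log n)


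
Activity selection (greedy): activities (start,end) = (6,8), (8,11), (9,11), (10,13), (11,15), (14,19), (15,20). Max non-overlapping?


Greedy: pick earliest-ending, then skip overlaps.
Selected (4 activities): [(6, 8), (8, 11), (11, 15), (15, 20)]


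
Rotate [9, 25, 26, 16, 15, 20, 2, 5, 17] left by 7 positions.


Left rotate by 7: [5, 17, 9, 25, 26, 16, 15, 20, 2]


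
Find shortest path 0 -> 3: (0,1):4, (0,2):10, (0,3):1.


Dijkstra from 0:
Distances: {0: 0, 1: 4, 2: 10, 3: 1}
Shortest distance to 3 = 1, path = [0, 3]


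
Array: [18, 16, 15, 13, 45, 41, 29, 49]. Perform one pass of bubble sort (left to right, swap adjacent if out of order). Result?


After one pass: [16, 15, 13, 18, 41, 29, 45, 49]


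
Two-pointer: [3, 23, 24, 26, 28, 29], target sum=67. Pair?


Two pointers: lo=0, hi=5
No pair sums to 67


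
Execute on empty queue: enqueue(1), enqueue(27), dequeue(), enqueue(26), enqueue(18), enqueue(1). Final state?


enqueue(1) -> [1]
enqueue(27) -> [1, 27]
dequeue() returns 1 -> [27]
enqueue(26) -> [27, 26]
enqueue(18) -> [27, 26, 18]
enqueue(1) -> [27, 26, 18, 1]
Final queue (front to back): [27, 26, 18, 1]


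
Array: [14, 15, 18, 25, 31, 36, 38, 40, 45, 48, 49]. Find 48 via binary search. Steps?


Search for 48:
[0,10] mid=5 arr[5]=36
[6,10] mid=8 arr[8]=45
[9,10] mid=9 arr[9]=48
Total: 3 comparisons


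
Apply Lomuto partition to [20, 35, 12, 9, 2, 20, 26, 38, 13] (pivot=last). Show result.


Elements <= 13 go left of pivot.
Result: [12, 9, 2, 13, 20, 20, 26, 38, 35], pivot at index 3


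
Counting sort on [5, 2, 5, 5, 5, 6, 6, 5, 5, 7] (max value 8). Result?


Count array: [0, 0, 1, 0, 0, 6, 2, 1, 0]
Reconstruct: [2, 5, 5, 5, 5, 5, 5, 6, 6, 7]


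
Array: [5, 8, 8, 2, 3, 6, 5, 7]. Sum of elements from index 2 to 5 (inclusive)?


Prefix sums: [0, 5, 13, 21, 23, 26, 32, 37, 44]
Sum[2..5] = prefix[6] - prefix[2] = 32 - 13 = 19


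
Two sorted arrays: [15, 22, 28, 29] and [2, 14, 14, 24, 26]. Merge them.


Compare heads, take smaller each step.
Merged: [2, 14, 14, 15, 22, 24, 26, 28, 29]


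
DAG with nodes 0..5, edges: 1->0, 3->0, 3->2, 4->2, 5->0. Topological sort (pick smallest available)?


Kahn's algorithm, process smallest node first
Order: [1, 3, 4, 2, 5, 0]


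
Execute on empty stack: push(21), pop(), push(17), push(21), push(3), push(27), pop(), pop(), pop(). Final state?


push(21) -> [21]
pop() returns 21 -> []
push(17) -> [17]
push(21) -> [17, 21]
push(3) -> [17, 21, 3]
push(27) -> [17, 21, 3, 27]
pop() returns 27 -> [17, 21, 3]
pop() returns 3 -> [17, 21]
pop() returns 21 -> [17]
Final stack (bottom to top): [17]


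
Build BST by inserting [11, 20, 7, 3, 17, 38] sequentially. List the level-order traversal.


Root = 11; build tree by BST insertion.
Level-Order traversal: [11, 7, 20, 3, 17, 38]


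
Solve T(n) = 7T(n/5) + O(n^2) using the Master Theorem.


a=7, b=5, c=2. log_5(7)=1.209 < c=2. Case 3: O(n^c) = O(n^2)
Complexity: O(n^2)


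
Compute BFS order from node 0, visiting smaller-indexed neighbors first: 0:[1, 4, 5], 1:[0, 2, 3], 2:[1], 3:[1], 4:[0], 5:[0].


BFS queue: start with [0]
Visit order: [0, 1, 4, 5, 2, 3]


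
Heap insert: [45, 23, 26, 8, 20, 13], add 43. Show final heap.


Append 43: [45, 23, 26, 8, 20, 13, 43]
Bubble up: swap idx 6(43) with idx 2(26)
Result: [45, 23, 43, 8, 20, 13, 26]


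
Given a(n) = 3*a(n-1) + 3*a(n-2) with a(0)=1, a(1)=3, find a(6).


Build bottom-up:
...a(4)=171, a(5)=648, a(6)=3*648+3*171=2457


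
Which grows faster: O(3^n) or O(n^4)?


quartic grows slower than exponential (base 3)
O(n^4) is asymptotically smaller; O(3^n) grows faster


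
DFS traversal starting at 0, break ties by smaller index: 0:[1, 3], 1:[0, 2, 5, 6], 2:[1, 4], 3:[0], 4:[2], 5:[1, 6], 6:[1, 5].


DFS stack-based: start with [0]
Visit order: [0, 1, 2, 4, 5, 6, 3]


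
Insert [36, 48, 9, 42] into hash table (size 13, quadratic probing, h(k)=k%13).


Insertions: 36->slot 10; 48->slot 9; 9->slot 0; 42->slot 3
Table: [9, None, None, 42, None, None, None, None, None, 48, 36, None, None]


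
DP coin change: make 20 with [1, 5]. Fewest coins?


dp[0]=0; dp[i]=1+min(dp[i-c] for c in coins)
...dp[15]=3, dp[16]=4, dp[17]=5, dp[18]=6, dp[19]=7, dp[20]=4
Minimum coins for 20 = 4


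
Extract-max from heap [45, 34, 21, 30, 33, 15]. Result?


Max = 45
Replace root with last, heapify down
Resulting heap: [34, 33, 21, 30, 15]


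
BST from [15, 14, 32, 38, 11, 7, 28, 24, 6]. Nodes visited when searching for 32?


BST root = 15
Search for 32: compare at each node
Path: [15, 32]


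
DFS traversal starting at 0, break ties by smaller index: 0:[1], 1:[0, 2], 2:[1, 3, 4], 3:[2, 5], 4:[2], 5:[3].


DFS stack-based: start with [0]
Visit order: [0, 1, 2, 3, 5, 4]


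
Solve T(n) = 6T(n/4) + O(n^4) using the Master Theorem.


a=6, b=4, c=4. log_4(6)=1.292 < c=4. Case 3: O(n^c) = O(n^4)
Complexity: O(n^4)


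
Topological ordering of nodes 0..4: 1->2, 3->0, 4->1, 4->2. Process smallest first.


Kahn's algorithm, process smallest node first
Order: [3, 0, 4, 1, 2]


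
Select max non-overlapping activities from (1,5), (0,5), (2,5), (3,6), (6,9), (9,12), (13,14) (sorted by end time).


Greedy: pick earliest-ending, then skip overlaps.
Selected (4 activities): [(1, 5), (6, 9), (9, 12), (13, 14)]


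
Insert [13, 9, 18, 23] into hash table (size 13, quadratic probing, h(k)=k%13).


Insertions: 13->slot 0; 9->slot 9; 18->slot 5; 23->slot 10
Table: [13, None, None, None, None, 18, None, None, None, 9, 23, None, None]


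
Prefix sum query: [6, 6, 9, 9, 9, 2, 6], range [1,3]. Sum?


Prefix sums: [0, 6, 12, 21, 30, 39, 41, 47]
Sum[1..3] = prefix[4] - prefix[1] = 30 - 6 = 24


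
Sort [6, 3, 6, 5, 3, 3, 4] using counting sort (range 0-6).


Count array: [0, 0, 0, 3, 1, 1, 2]
Reconstruct: [3, 3, 3, 4, 5, 6, 6]


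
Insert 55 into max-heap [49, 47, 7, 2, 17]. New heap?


Append 55: [49, 47, 7, 2, 17, 55]
Bubble up: swap idx 5(55) with idx 2(7); swap idx 2(55) with idx 0(49)
Result: [55, 47, 49, 2, 17, 7]


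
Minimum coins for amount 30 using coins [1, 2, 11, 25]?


dp[0]=0; dp[i]=1+min(dp[i-c] for c in coins)
...dp[25]=1, dp[26]=2, dp[27]=2, dp[28]=3, dp[29]=3, dp[30]=4
Minimum coins for 30 = 4


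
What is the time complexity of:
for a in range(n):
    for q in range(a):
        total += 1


Per nesting level: O(n) * O(n) [triangular over a] = O(n^2)
Complexity: O(n^2)


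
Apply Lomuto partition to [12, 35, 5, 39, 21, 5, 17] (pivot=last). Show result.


Elements <= 17 go left of pivot.
Result: [12, 5, 5, 17, 21, 35, 39], pivot at index 3


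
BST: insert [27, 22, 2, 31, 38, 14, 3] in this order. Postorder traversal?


Root = 27; build tree by BST insertion.
Postorder traversal: [3, 14, 2, 22, 38, 31, 27]


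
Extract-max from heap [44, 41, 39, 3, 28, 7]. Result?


Max = 44
Replace root with last, heapify down
Resulting heap: [41, 28, 39, 3, 7]


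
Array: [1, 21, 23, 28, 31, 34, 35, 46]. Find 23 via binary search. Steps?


Search for 23:
[0,7] mid=3 arr[3]=28
[0,2] mid=1 arr[1]=21
[2,2] mid=2 arr[2]=23
Total: 3 comparisons


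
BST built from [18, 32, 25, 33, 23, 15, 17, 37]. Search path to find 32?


BST root = 18
Search for 32: compare at each node
Path: [18, 32]


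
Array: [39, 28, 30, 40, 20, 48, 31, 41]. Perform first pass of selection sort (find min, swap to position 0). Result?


After one pass: [20, 28, 30, 40, 39, 48, 31, 41]


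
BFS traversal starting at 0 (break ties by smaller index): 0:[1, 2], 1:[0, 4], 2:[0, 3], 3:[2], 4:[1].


BFS queue: start with [0]
Visit order: [0, 1, 2, 4, 3]


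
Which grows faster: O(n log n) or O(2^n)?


linearithmic grows slower than exponential
O(n log n) is asymptotically smaller; O(2^n) grows faster


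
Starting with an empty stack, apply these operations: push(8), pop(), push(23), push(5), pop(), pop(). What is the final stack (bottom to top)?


push(8) -> [8]
pop() returns 8 -> []
push(23) -> [23]
push(5) -> [23, 5]
pop() returns 5 -> [23]
pop() returns 23 -> []
Final stack (bottom to top): []


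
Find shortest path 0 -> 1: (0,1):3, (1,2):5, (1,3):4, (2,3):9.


Dijkstra from 0:
Distances: {0: 0, 1: 3, 2: 8, 3: 7}
Shortest distance to 1 = 3, path = [0, 1]


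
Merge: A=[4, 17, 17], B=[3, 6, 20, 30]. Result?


Compare heads, take smaller each step.
Merged: [3, 4, 6, 17, 17, 20, 30]


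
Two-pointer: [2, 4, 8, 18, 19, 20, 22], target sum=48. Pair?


Two pointers: lo=0, hi=6
No pair sums to 48


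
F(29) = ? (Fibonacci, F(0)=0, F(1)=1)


F(n)=F(n-1)+F(n-2)
...F(27)=196418, F(28)=317811, F(29)=514229


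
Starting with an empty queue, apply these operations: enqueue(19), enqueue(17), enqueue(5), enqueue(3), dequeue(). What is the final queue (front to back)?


enqueue(19) -> [19]
enqueue(17) -> [19, 17]
enqueue(5) -> [19, 17, 5]
enqueue(3) -> [19, 17, 5, 3]
dequeue() returns 19 -> [17, 5, 3]
Final queue (front to back): [17, 5, 3]


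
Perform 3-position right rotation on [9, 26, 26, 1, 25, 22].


Right rotate by 3: [1, 25, 22, 9, 26, 26]


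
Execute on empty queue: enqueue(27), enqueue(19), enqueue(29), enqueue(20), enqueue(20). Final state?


enqueue(27) -> [27]
enqueue(19) -> [27, 19]
enqueue(29) -> [27, 19, 29]
enqueue(20) -> [27, 19, 29, 20]
enqueue(20) -> [27, 19, 29, 20, 20]
Final queue (front to back): [27, 19, 29, 20, 20]


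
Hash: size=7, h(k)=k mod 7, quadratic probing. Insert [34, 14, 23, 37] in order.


Insertions: 34->slot 6; 14->slot 0; 23->slot 2; 37->slot 3
Table: [14, None, 23, 37, None, None, 34]


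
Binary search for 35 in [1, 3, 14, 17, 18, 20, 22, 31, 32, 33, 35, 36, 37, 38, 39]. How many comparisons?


Search for 35:
[0,14] mid=7 arr[7]=31
[8,14] mid=11 arr[11]=36
[8,10] mid=9 arr[9]=33
[10,10] mid=10 arr[10]=35
Total: 4 comparisons


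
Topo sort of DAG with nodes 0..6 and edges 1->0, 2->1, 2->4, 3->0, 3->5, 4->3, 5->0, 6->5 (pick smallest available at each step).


Kahn's algorithm, process smallest node first
Order: [2, 1, 4, 3, 6, 5, 0]


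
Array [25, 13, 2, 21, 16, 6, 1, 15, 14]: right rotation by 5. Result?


Right rotate by 5: [16, 6, 1, 15, 14, 25, 13, 2, 21]


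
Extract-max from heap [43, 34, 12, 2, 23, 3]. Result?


Max = 43
Replace root with last, heapify down
Resulting heap: [34, 23, 12, 2, 3]


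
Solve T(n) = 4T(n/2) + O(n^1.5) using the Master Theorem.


a=4, b=2, c=1.5. log_2(4)=2 > c=1.5. Case 1: O(n^log_b(a)) = O(n^2)
Complexity: O(n^2)


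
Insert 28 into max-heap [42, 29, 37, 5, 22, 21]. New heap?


Append 28: [42, 29, 37, 5, 22, 21, 28]
Bubble up: no swaps needed
Result: [42, 29, 37, 5, 22, 21, 28]


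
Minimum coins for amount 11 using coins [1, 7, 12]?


dp[0]=0; dp[i]=1+min(dp[i-c] for c in coins)
...dp[6]=6, dp[7]=1, dp[8]=2, dp[9]=3, dp[10]=4, dp[11]=5
Minimum coins for 11 = 5


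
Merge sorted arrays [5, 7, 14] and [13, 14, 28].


Compare heads, take smaller each step.
Merged: [5, 7, 13, 14, 14, 28]


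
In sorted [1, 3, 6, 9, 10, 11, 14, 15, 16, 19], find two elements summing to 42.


Two pointers: lo=0, hi=9
No pair sums to 42


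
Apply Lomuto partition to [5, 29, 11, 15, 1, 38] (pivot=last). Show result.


Elements <= 38 go left of pivot.
Result: [5, 29, 11, 15, 1, 38], pivot at index 5


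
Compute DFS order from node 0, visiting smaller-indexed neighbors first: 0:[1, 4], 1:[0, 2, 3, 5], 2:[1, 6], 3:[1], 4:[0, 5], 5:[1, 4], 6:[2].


DFS stack-based: start with [0]
Visit order: [0, 1, 2, 6, 3, 5, 4]


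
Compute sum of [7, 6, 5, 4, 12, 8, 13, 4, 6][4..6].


Prefix sums: [0, 7, 13, 18, 22, 34, 42, 55, 59, 65]
Sum[4..6] = prefix[7] - prefix[4] = 55 - 22 = 33


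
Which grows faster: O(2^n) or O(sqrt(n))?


sublinear grows slower than exponential
O(sqrt(n)) is asymptotically smaller; O(2^n) grows faster


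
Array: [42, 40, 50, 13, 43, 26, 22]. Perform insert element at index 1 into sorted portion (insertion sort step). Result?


After one pass: [40, 42, 50, 13, 43, 26, 22]


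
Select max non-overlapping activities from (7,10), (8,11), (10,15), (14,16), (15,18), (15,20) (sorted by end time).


Greedy: pick earliest-ending, then skip overlaps.
Selected (3 activities): [(7, 10), (10, 15), (15, 18)]


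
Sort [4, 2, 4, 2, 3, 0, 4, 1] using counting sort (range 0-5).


Count array: [1, 1, 2, 1, 3, 0]
Reconstruct: [0, 1, 2, 2, 3, 4, 4, 4]


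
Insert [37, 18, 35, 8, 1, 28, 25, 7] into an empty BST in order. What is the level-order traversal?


Root = 37; build tree by BST insertion.
Level-Order traversal: [37, 18, 8, 35, 1, 28, 7, 25]


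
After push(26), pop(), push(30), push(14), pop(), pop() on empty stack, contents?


push(26) -> [26]
pop() returns 26 -> []
push(30) -> [30]
push(14) -> [30, 14]
pop() returns 14 -> [30]
pop() returns 30 -> []
Final stack (bottom to top): []


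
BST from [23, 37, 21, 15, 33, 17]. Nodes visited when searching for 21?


BST root = 23
Search for 21: compare at each node
Path: [23, 21]


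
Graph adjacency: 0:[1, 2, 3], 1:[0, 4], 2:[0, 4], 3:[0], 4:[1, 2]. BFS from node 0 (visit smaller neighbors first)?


BFS queue: start with [0]
Visit order: [0, 1, 2, 3, 4]


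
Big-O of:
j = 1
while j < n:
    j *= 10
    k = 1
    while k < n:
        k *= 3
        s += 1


Per nesting level: O(log n) * O(log n) = O((log n)^2)
Complexity: O((log n)^2)


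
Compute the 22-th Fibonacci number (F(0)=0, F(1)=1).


F(n)=F(n-1)+F(n-2)
...F(20)=6765, F(21)=10946, F(22)=17711


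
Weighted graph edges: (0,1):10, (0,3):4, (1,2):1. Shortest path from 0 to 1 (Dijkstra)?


Dijkstra from 0:
Distances: {0: 0, 1: 10, 2: 11, 3: 4}
Shortest distance to 1 = 10, path = [0, 1]


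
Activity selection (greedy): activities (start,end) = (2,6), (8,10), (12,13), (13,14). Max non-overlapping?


Greedy: pick earliest-ending, then skip overlaps.
Selected (4 activities): [(2, 6), (8, 10), (12, 13), (13, 14)]


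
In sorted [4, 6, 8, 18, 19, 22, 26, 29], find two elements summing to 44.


Two pointers: lo=0, hi=7
Found pair: (18, 26) summing to 44


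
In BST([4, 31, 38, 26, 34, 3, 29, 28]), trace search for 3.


BST root = 4
Search for 3: compare at each node
Path: [4, 3]


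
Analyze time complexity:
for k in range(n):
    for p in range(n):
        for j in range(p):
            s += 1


Per nesting level: O(n) * O(n) * O(n) [triangular over p] = O(n^3)
Complexity: O(n^3)


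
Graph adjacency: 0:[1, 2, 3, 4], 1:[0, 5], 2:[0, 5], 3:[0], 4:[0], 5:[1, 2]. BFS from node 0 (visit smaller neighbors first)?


BFS queue: start with [0]
Visit order: [0, 1, 2, 3, 4, 5]


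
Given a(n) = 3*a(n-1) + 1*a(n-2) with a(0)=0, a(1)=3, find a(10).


Build bottom-up:
...a(8)=11781, a(9)=38910, a(10)=3*38910+1*11781=128511


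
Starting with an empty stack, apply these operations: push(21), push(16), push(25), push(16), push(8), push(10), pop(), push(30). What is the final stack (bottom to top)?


push(21) -> [21]
push(16) -> [21, 16]
push(25) -> [21, 16, 25]
push(16) -> [21, 16, 25, 16]
push(8) -> [21, 16, 25, 16, 8]
push(10) -> [21, 16, 25, 16, 8, 10]
pop() returns 10 -> [21, 16, 25, 16, 8]
push(30) -> [21, 16, 25, 16, 8, 30]
Final stack (bottom to top): [21, 16, 25, 16, 8, 30]


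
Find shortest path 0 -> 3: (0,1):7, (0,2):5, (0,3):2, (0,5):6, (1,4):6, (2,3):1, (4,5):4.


Dijkstra from 0:
Distances: {0: 0, 1: 7, 2: 3, 3: 2, 4: 10, 5: 6}
Shortest distance to 3 = 2, path = [0, 3]


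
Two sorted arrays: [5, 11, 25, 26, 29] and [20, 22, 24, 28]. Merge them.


Compare heads, take smaller each step.
Merged: [5, 11, 20, 22, 24, 25, 26, 28, 29]


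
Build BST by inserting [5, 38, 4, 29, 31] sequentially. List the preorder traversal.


Root = 5; build tree by BST insertion.
Preorder traversal: [5, 4, 38, 29, 31]


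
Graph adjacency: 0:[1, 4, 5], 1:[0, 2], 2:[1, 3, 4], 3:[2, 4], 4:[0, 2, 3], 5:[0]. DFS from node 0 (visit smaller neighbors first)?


DFS stack-based: start with [0]
Visit order: [0, 1, 2, 3, 4, 5]


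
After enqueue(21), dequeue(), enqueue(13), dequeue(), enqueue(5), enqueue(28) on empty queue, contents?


enqueue(21) -> [21]
dequeue() returns 21 -> []
enqueue(13) -> [13]
dequeue() returns 13 -> []
enqueue(5) -> [5]
enqueue(28) -> [5, 28]
Final queue (front to back): [5, 28]


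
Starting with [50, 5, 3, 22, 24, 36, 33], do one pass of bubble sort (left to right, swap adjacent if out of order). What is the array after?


After one pass: [5, 3, 22, 24, 36, 33, 50]


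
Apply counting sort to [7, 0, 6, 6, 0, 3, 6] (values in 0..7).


Count array: [2, 0, 0, 1, 0, 0, 3, 1]
Reconstruct: [0, 0, 3, 6, 6, 6, 7]


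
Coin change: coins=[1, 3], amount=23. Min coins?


dp[0]=0; dp[i]=1+min(dp[i-c] for c in coins)
...dp[18]=6, dp[19]=7, dp[20]=8, dp[21]=7, dp[22]=8, dp[23]=9
Minimum coins for 23 = 9


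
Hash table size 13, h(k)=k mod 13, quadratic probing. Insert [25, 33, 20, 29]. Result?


Insertions: 25->slot 12; 33->slot 7; 20->slot 8; 29->slot 3
Table: [None, None, None, 29, None, None, None, 33, 20, None, None, None, 25]


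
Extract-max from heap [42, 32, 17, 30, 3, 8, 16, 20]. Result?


Max = 42
Replace root with last, heapify down
Resulting heap: [32, 30, 17, 20, 3, 8, 16]


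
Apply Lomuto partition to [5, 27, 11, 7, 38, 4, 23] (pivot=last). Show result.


Elements <= 23 go left of pivot.
Result: [5, 11, 7, 4, 23, 27, 38], pivot at index 4


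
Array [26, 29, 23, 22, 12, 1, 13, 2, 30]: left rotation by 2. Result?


Left rotate by 2: [23, 22, 12, 1, 13, 2, 30, 26, 29]


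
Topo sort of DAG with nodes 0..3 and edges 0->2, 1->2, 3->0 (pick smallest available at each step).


Kahn's algorithm, process smallest node first
Order: [1, 3, 0, 2]


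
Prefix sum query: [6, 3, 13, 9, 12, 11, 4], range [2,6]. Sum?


Prefix sums: [0, 6, 9, 22, 31, 43, 54, 58]
Sum[2..6] = prefix[7] - prefix[2] = 58 - 9 = 49


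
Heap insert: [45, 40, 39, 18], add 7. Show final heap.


Append 7: [45, 40, 39, 18, 7]
Bubble up: no swaps needed
Result: [45, 40, 39, 18, 7]


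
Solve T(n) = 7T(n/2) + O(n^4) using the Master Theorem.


a=7, b=2, c=4. log_2(7)=2.807 < c=4. Case 3: O(n^c) = O(n^4)
Complexity: O(n^4)


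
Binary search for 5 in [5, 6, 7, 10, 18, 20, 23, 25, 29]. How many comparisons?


Search for 5:
[0,8] mid=4 arr[4]=18
[0,3] mid=1 arr[1]=6
[0,0] mid=0 arr[0]=5
Total: 3 comparisons


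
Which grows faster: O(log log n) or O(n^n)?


double-logarithmic grows slower than n^n
O(log log n) is asymptotically smaller; O(n^n) grows faster


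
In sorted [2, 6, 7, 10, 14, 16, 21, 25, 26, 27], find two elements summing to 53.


Two pointers: lo=0, hi=9
Found pair: (26, 27) summing to 53


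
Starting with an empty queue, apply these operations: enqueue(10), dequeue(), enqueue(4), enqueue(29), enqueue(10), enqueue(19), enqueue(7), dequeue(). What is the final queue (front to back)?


enqueue(10) -> [10]
dequeue() returns 10 -> []
enqueue(4) -> [4]
enqueue(29) -> [4, 29]
enqueue(10) -> [4, 29, 10]
enqueue(19) -> [4, 29, 10, 19]
enqueue(7) -> [4, 29, 10, 19, 7]
dequeue() returns 4 -> [29, 10, 19, 7]
Final queue (front to back): [29, 10, 19, 7]


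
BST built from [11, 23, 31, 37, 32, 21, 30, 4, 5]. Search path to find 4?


BST root = 11
Search for 4: compare at each node
Path: [11, 4]


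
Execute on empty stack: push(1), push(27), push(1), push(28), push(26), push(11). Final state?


push(1) -> [1]
push(27) -> [1, 27]
push(1) -> [1, 27, 1]
push(28) -> [1, 27, 1, 28]
push(26) -> [1, 27, 1, 28, 26]
push(11) -> [1, 27, 1, 28, 26, 11]
Final stack (bottom to top): [1, 27, 1, 28, 26, 11]
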